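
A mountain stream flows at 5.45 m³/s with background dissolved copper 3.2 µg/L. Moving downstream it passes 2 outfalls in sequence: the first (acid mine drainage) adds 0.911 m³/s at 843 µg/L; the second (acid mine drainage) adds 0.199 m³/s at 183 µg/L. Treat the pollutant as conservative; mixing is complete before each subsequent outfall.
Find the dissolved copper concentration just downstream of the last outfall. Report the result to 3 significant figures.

125 µg/L

After outfall 1: Q = 5.450 + 0.9110 = 6.361 m³/s; C = (5.450·3.200 + 0.9110·843.0)/6.361 = 123.5 µg/L.
After outfall 2: Q = 6.361 + 0.1990 = 6.560 m³/s; C = (6.361·123.5 + 0.1990·183.0)/6.560 = 125.3 µg/L.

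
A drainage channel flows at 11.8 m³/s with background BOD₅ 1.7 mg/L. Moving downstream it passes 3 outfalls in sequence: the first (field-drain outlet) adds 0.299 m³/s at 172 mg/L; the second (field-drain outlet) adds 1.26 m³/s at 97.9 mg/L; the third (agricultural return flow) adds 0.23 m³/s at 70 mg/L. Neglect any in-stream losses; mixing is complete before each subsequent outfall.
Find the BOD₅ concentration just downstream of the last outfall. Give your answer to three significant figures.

Below outfall 1: Q → 12.10 m³/s, C = (11.80·1.700 + 0.2990·172.0)/12.10 = 5.909 mg/L.
Below outfall 2: Q → 13.36 m³/s, C = (12.10·5.909 + 1.260·97.90)/13.36 = 14.59 mg/L.
Below outfall 3: Q → 13.59 m³/s, C = (13.36·14.59 + 0.2300·70.00)/13.59 = 15.52 mg/L.

15.5 mg/L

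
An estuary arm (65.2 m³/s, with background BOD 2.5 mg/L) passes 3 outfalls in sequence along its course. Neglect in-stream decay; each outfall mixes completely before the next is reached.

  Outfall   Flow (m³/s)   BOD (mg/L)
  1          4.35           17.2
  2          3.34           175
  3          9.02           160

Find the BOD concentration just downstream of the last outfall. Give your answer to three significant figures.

27.7 mg/L

After outfall 1: Q = 65.20 + 4.350 = 69.55 m³/s; C = (65.20·2.500 + 4.350·17.20)/69.55 = 3.419 mg/L.
After outfall 2: Q = 69.55 + 3.340 = 72.89 m³/s; C = (69.55·3.419 + 3.340·175.0)/72.89 = 11.28 mg/L.
After outfall 3: Q = 72.89 + 9.020 = 81.91 m³/s; C = (72.89·11.28 + 9.020·160.0)/81.91 = 27.66 mg/L.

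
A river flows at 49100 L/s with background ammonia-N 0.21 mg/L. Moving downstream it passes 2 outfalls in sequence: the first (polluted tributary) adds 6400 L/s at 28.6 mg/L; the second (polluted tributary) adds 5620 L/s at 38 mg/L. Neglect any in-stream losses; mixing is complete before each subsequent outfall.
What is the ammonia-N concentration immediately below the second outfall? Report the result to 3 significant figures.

After outfall 1: Q = 49100 + 6400 = 55500 L/s; C = (49100·0.2100 + 6400·28.60)/55500 = 3.484 mg/L.
After outfall 2: Q = 55500 + 5620 = 61120 L/s; C = (55500·3.484 + 5620·38.00)/61120 = 6.658 mg/L.

6.66 mg/L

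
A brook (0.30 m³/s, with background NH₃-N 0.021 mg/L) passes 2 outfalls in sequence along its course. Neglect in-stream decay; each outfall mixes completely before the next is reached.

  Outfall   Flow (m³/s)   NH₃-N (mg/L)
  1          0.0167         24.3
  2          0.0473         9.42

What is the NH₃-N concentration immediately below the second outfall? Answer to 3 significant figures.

2.36 mg/L

Below outfall 1: Q → 0.3167 m³/s, C = (0.3000·0.02100 + 0.01670·24.30)/0.3167 = 1.301 mg/L.
Below outfall 2: Q → 0.3640 m³/s, C = (0.3167·1.301 + 0.04730·9.420)/0.3640 = 2.356 mg/L.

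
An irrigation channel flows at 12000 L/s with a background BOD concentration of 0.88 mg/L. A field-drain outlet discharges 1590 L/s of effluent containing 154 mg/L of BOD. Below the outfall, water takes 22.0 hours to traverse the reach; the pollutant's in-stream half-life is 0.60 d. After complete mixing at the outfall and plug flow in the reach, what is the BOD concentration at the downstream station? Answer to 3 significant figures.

6.52 mg/L

Mass balance: C = (12000·0.8800 + 1590·154.0) / 13590 = 255400/13590 = 18.79 mg/L.
Half-life 0.60 d → k = ln 2 / 0.60 = 1.155 d⁻¹.
After decay, C = 18.79 × e^(−kt) = 18.79 × 0.3468 = 6.518 mg/L.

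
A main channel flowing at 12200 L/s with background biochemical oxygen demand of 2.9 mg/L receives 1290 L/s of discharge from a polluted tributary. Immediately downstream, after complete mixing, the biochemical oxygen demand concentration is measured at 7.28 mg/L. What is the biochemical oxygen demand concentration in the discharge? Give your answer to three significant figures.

48.7 mg/L

Mass balance: 12200·2.900 + 1290·Cₑ = 13490·7.280
→ Cₑ = (13490·7.280 − 12200·2.900) / 1290 = 48.70 mg/L.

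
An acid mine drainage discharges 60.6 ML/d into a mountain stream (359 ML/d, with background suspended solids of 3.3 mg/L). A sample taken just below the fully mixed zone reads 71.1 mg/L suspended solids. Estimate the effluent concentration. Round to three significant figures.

473 mg/L

Mass balance: 359.0·3.300 + 60.60·Cₑ = 419.6·71.10
→ Cₑ = (419.6·71.10 − 359.0·3.300) / 60.60 = 472.8 mg/L.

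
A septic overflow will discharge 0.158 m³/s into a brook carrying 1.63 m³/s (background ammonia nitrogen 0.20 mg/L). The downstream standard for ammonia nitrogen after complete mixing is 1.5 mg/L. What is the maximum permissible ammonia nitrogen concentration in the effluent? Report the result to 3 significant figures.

14.9 mg/L

At the limit, (Qr·Cr + Qe·Cₑ)/(Qr + Qe) = 1.5:
Cₑ = (1.788·1.5 − 1.630·0.2000) / 0.1580 = 14.91 mg/L.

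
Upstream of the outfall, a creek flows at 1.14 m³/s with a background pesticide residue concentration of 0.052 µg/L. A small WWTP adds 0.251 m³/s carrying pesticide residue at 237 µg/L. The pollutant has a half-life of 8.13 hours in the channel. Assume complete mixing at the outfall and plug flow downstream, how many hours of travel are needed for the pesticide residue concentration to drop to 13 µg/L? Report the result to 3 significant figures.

14.0 h

Mixed concentration C = ΣQC/ΣQ = (1.140·0.05200 + 0.2510·237.0) / 1.391 = 59.55/1.391 = 42.81 µg/L.
Half-life 8.13 h → k = ln 2 / 8.13 = 0.08526 h⁻¹ = 2.046 d⁻¹.
42.81·exp(−k·t) = 13 → t = ln(42.81/13)/k = 50320 s = 13.98 h.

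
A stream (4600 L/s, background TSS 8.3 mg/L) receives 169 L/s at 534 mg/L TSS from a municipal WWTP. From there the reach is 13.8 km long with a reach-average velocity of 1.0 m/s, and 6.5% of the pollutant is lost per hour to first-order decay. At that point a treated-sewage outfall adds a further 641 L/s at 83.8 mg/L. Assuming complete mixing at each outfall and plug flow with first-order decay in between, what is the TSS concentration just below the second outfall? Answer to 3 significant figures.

Mixed concentration C = ΣQC/ΣQ = (4600·8.300 + 169.0·534.0) / 4769 = 128400/4769 = 26.93 mg/L; combined flow 4769 L/s.
Travel time t = 13.8·1000 / 1.0 = 13800 s = 3.833 h.
6.5%/h lost → k = −ln(1 − 0.065) = 0.06721 h⁻¹.
First-order decay: C = 26.93·exp(−k·t) = 26.93·0.7729 = 20.81 mg/L.
At the second outfall, C = (4769·20.81 + 641.0·83.80) / (4769 + 641.0) = 28.28 mg/L.

28.3 mg/L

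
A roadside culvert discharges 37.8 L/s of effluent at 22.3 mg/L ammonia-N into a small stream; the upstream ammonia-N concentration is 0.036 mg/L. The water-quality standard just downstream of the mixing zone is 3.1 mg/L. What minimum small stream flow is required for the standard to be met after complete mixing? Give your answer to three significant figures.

237 L/s

Set C_mix = 3.1: (Q·0.03600 + 37.80·22.30) / (Q + 37.80) = 3.1
→ Q = 37.80·(22.30 − 3.1)/(3.1 − 0.03600) = 236.9 L/s.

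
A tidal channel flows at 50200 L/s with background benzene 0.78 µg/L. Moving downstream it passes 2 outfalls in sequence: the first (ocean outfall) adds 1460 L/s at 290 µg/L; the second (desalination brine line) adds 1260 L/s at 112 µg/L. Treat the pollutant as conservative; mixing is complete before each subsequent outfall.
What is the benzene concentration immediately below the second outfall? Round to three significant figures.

Outfall 1: combined Q = 51660 L/s; C = (50200·0.7800 + 1460·290.0)/51660 = 8.954 µg/L.
Outfall 2: combined Q = 52920 L/s; C = (51660·8.954 + 1260·112.0)/52920 = 11.41 µg/L.

11.4 µg/L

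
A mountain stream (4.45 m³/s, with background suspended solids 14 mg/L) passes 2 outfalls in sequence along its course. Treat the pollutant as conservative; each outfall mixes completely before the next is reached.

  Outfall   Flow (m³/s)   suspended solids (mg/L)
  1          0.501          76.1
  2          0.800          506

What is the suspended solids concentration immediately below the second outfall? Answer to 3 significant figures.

Below outfall 1: Q → 4.951 m³/s, C = (4.450·14.00 + 0.5010·76.10)/4.951 = 20.28 mg/L.
Below outfall 2: Q → 5.751 m³/s, C = (4.951·20.28 + 0.8000·506.0)/5.751 = 87.85 mg/L.

87.9 mg/L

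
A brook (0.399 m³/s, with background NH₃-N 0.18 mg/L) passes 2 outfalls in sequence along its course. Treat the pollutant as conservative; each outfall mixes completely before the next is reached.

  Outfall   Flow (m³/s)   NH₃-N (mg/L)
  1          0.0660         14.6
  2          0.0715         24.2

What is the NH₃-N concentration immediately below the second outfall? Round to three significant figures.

5.16 mg/L

Below outfall 1: Q → 0.4650 m³/s, C = (0.3990·0.1800 + 0.06600·14.60)/0.4650 = 2.227 mg/L.
Below outfall 2: Q → 0.5365 m³/s, C = (0.4650·2.227 + 0.07150·24.20)/0.5365 = 5.155 mg/L.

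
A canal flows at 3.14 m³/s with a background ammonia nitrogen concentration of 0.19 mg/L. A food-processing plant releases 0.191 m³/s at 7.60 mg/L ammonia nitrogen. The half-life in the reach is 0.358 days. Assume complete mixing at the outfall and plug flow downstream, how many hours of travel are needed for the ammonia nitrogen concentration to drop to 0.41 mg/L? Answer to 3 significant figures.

Conservation of mass: C = (3.140·0.1900 + 0.1910·7.600) / 3.331 = 2.048/3.331 = 0.6149 mg/L.
Half-life 0.358 d → k = ln 2 / 0.358 = 1.936 d⁻¹.
0.6149·exp(−k·t) = 0.41 → t = ln(0.6149/0.41)/k = 18090 s = 5.024 h.

5.02 h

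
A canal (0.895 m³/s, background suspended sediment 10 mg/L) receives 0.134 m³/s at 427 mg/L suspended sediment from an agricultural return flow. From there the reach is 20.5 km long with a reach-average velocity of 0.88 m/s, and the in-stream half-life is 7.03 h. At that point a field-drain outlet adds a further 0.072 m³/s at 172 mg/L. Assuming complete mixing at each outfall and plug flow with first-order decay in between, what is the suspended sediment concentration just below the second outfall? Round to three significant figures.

After mixing, C = (0.8950·10.00 + 0.1340·427.0) / 1.029 = 66.17/1.029 = 64.30 mg/L; combined flow 1.029 m³/s.
Travel time t = 20.5·1000 / 0.88 = 23300 s = 6.471 h.
Half-life 7.03 h → k = ln 2 / 7.03 = 0.09860 h⁻¹ = 2.366 d⁻¹.
After decay, C = 64.30 × e^(−kt) = 64.30 × 0.5283 = 33.97 mg/L.
At the second outfall, C = (1.029·33.97 + 0.07200·172.0) / (1.029 + 0.07200) = 43.00 mg/L.

43.0 mg/L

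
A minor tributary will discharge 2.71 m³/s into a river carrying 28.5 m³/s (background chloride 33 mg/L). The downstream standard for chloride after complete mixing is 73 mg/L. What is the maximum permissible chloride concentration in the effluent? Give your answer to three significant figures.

494 mg/L

At the limit, (Qr·Cr + Qe·Cₑ)/(Qr + Qe) = 73:
Cₑ = (31.21·73 − 28.50·33.00) / 2.710 = 493.7 mg/L.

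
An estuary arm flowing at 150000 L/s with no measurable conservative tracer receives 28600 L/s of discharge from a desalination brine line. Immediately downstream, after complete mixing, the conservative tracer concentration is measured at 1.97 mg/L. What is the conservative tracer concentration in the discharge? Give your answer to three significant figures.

12.3 mg/L

Mass balance: 150000·0 + 28600·Cₑ = 178600·1.970
→ Cₑ = (178600·1.970 − 150000·0) / 28600 = 12.30 mg/L.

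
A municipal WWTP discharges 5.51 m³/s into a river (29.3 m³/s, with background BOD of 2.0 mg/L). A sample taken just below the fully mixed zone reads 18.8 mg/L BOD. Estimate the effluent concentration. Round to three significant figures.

Mass balance: 29.30·2.000 + 5.510·Cₑ = 34.81·18.80
→ Cₑ = (34.81·18.80 − 29.30·2.000) / 5.510 = 108.1 mg/L.

108 mg/L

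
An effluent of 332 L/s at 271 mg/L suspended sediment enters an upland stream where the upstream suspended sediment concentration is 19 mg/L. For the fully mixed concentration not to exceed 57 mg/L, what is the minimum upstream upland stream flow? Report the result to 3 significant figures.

Set C_mix = 57: (Q·19.00 + 332.0·271.0) / (Q + 332.0) = 57
→ Q = 332.0·(271.0 − 57)/(57 − 19.00) = 1870 L/s.

1870 L/s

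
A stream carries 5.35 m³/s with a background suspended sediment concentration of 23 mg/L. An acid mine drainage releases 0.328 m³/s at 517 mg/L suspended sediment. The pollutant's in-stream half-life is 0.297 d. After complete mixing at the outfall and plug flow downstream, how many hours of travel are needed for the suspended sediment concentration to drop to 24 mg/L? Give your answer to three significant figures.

7.86 h

Mass balance: C = (5.350·23.00 + 0.3280·517.0) / 5.678 = 292.6/5.678 = 51.54 mg/L.
Half-life 0.297 d → k = ln 2 / 0.297 = 2.334 d⁻¹.
51.54·exp(−k·t) = 24 → t = ln(51.54/24)/k = 28290 s = 7.859 h.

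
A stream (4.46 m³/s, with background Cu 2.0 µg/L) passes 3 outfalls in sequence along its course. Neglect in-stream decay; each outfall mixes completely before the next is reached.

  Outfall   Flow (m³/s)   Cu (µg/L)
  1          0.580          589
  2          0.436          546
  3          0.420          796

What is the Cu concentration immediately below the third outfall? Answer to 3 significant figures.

157 µg/L

Below outfall 1: Q → 5.040 m³/s, C = (4.460·2.000 + 0.5800·589.0)/5.040 = 69.55 µg/L.
Below outfall 2: Q → 5.476 m³/s, C = (5.040·69.55 + 0.4360·546.0)/5.476 = 107.5 µg/L.
Below outfall 3: Q → 5.896 m³/s, C = (5.476·107.5 + 0.4200·796.0)/5.896 = 156.5 µg/L.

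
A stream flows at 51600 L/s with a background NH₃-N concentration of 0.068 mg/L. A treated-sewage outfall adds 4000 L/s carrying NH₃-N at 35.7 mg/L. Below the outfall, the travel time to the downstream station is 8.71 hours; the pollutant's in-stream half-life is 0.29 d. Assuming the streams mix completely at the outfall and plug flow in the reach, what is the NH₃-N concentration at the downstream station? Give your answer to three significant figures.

Mixed concentration C = ΣQC/ΣQ = (51600·0.06800 + 4000·35.70) / 55600 = 146300/55600 = 2.631 mg/L.
Half-life 0.29 d → k = ln 2 / 0.29 = 2.390 d⁻¹.
Decay over the reach: 2.631·exp(−kt) = 2.631·0.4200 = 1.105 mg/L.

1.11 mg/L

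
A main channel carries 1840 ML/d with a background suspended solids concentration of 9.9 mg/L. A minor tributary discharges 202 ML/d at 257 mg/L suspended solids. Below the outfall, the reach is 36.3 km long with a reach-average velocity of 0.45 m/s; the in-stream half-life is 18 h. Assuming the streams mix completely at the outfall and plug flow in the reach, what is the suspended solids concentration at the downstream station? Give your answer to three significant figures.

14.5 mg/L

Conservation of mass: C = (1840·9.900 + 202.0·257.0) / 2042 = 70130/2042 = 34.34 mg/L.
Travel time t = 36.3·1000 / 0.45 = 80670 s = 22.41 h.
Half-life 18 h → k = ln 2 / 18 = 0.03851 h⁻¹ = 0.9242 d⁻¹.
Decay over the reach: 34.34·exp(−kt) = 34.34·0.4220 = 14.49 mg/L.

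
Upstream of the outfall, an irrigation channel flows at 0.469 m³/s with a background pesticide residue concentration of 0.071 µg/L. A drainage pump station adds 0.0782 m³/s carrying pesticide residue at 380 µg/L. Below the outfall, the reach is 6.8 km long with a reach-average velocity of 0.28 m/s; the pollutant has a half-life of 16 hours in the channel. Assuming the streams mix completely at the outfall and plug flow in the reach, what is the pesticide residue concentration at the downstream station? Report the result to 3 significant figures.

Mass balance: C = (0.4690·0.07100 + 0.07820·380.0) / 0.5472 = 29.75/0.5472 = 54.37 µg/L.
Travel time t = 6.8·1000 / 0.28 = 24290 s = 6.746 h.
Half-life 16 h → k = ln 2 / 16 = 0.04332 h⁻¹ = 1.040 d⁻¹.
After decay, C = 54.37 × e^(−kt) = 54.37 × 0.7466 = 40.59 µg/L.

40.6 µg/L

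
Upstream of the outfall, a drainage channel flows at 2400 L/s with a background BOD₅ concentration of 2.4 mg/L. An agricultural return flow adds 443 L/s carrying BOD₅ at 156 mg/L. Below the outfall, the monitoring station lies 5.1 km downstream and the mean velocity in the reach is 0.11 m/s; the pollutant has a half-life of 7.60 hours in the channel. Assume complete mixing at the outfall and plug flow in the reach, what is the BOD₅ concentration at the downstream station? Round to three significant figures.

8.14 mg/L

Flow-weighted average: C = (2400·2.400 + 443.0·156.0) / 2843 = 74870/2843 = 26.33 mg/L.
Travel time t = 5.1·1000 / 0.11 = 46360 s = 12.88 h.
Half-life 7.60 h → k = ln 2 / 7.60 = 0.09120 h⁻¹ = 2.189 d⁻¹.
After decay, C = 26.33 × e^(−kt) = 26.33 × 0.3089 = 8.136 mg/L.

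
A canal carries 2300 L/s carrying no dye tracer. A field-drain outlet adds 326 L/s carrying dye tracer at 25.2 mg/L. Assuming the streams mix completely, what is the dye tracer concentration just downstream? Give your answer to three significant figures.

3.13 mg/L

After mixing, C = (2300·0 + 326.0·25.20) / 2626 = 8215/2626 = 3.128 mg/L.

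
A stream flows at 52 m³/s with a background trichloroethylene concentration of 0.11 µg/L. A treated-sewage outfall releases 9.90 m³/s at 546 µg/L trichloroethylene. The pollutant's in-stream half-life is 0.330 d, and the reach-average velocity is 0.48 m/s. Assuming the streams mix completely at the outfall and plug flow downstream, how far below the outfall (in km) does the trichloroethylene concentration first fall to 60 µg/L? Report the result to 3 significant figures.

Mass balance: C = (52.00·0.1100 + 9.900·546.0) / 61.90 = 5411/61.90 = 87.42 µg/L.
Half-life 0.330 d → k = ln 2 / 0.330 = 2.100 d⁻¹.
Set 87.42·exp(−k·t) = 60 → t = ln(87.42/60)/k = 15480 s = 4.300 h.
Distance = v·t = 0.48·15480 = 7431 m = 7.431 km.

7.43 km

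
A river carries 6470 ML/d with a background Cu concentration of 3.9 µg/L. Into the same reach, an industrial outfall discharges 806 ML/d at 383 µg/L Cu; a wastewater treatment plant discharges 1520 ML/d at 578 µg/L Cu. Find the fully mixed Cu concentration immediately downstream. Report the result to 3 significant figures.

After mixing, C = (6470·3.900 + 806.0·383.0 + 1520·578.0) / 8796 = 1212000/8796 = 137.8 µg/L.

138 µg/L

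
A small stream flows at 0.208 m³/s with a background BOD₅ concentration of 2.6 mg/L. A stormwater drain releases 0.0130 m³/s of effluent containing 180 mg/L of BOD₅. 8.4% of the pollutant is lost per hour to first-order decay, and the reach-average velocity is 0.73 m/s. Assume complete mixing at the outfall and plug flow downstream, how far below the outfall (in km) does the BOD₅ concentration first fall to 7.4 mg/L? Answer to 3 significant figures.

17.0 km

Conservation of mass: C = (0.2080·2.600 + 0.01300·180.0) / 0.2210 = 2.881/0.2210 = 13.04 mg/L.
8.4%/h lost → k = −ln(1 − 0.084) = 0.08774 h⁻¹.
Set 13.04·exp(−k·t) = 7.4 → t = ln(13.04/7.4)/k = 23230 s = 6.453 h.
Distance = v·t = 0.73·23230 = 16960 m = 16.96 km.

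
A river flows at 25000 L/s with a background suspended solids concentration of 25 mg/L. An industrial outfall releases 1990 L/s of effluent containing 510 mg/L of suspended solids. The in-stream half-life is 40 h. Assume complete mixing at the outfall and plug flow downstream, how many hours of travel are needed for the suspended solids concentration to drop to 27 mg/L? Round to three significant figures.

46.8 h

Mixed concentration C = ΣQC/ΣQ = (25000·25.00 + 1990·510.0) / 26990 = 1640000/26990 = 60.76 mg/L.
Half-life 40 h → k = ln 2 / 40 = 0.01733 h⁻¹ = 0.4159 d⁻¹.
60.76·exp(−k·t) = 27 → t = ln(60.76/27)/k = 168500 s = 46.81 h.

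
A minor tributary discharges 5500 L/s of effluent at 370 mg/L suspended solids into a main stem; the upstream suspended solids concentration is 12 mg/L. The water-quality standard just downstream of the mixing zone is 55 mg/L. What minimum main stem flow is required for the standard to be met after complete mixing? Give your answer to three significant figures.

Set C_mix = 55: (Q·12.00 + 5500·370.0) / (Q + 5500) = 55
→ Q = 5500·(370.0 − 55)/(55 − 12.00) = 40290 L/s.

40300 L/s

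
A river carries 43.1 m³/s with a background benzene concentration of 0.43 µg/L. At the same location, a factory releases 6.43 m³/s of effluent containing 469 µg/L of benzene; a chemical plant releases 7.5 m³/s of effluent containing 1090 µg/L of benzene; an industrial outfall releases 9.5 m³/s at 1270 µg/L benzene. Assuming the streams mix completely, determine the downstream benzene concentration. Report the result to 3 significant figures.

350 µg/L

Flow-weighted average: C = (43.10·0.4300 + 6.430·469.0 + 7.500·1090 + 9.500·1270) / 66.53 = 23270/66.53 = 349.8 µg/L.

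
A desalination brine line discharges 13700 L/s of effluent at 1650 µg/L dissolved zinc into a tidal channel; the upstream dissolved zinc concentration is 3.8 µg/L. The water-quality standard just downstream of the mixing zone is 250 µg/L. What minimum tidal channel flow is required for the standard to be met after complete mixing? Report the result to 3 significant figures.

Set C_mix = 250: (Q·3.800 + 13700·1650) / (Q + 13700) = 250
→ Q = 13700·(1650 − 250)/(250 − 3.800) = 77900 L/s.

77900 L/s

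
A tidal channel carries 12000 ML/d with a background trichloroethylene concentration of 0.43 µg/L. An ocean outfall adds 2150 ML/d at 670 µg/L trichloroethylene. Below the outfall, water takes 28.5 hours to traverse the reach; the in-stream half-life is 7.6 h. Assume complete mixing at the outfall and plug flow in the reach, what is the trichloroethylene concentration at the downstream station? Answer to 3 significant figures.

After mixing, C = (12000·0.4300 + 2150·670.0) / 14150 = 1446000/14150 = 102.2 µg/L.
Half-life 7.6 h → k = ln 2 / 7.6 = 0.09120 h⁻¹ = 2.189 d⁻¹.
First-order decay: C = 102.2·exp(−k·t) = 102.2·0.07433 = 7.594 µg/L.

7.59 µg/L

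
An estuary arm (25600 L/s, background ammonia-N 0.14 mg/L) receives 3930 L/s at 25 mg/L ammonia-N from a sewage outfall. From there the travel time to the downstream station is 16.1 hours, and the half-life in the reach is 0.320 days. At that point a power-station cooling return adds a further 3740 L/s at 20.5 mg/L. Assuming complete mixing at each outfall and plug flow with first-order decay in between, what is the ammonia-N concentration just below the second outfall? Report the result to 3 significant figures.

Conservation of mass: C = (25600·0.1400 + 3930·25.00) / 29530 = 101800/29530 = 3.448 mg/L; combined flow 29530 L/s.
Half-life 0.320 d → k = ln 2 / 0.320 = 2.166 d⁻¹.
Decay over the reach: 3.448·exp(−kt) = 3.448·0.2338 = 0.8064 mg/L.
Second outfall: C = (29530·0.8064 + 3740·20.50)/33270 = 3.020 mg/L.

3.02 mg/L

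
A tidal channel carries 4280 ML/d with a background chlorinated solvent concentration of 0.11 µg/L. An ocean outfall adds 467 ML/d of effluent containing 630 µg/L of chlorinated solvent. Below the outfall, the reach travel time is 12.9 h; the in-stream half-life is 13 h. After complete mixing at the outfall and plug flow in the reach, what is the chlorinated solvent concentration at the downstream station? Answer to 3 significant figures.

Mixed concentration C = ΣQC/ΣQ = (4280·0.1100 + 467.0·630.0) / 4747 = 294700/4747 = 62.08 µg/L.
Half-life 13 h → k = ln 2 / 13 = 0.05332 h⁻¹ = 1.280 d⁻¹.
Decay over the reach: 62.08·exp(−kt) = 62.08·0.5027 = 31.20 µg/L.

31.2 µg/L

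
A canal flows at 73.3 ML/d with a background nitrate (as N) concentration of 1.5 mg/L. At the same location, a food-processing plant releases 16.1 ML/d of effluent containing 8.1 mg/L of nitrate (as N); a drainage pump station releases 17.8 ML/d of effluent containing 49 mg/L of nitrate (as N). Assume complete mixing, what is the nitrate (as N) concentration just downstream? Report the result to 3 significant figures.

Flow-weighted average: C = (73.30·1.500 + 16.10·8.100 + 17.80·49.00) / 107.2 = 1113/107.2 = 10.38 mg/L.

10.4 mg/L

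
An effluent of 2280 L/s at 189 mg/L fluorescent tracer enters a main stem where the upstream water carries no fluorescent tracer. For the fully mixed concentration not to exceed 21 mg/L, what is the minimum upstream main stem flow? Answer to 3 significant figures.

18200 L/s

Set C_mix = 21: (Q·0 + 2280·189.0) / (Q + 2280) = 21
→ Q = 2280·(189.0 − 21)/(21 − 0) = 18240 L/s.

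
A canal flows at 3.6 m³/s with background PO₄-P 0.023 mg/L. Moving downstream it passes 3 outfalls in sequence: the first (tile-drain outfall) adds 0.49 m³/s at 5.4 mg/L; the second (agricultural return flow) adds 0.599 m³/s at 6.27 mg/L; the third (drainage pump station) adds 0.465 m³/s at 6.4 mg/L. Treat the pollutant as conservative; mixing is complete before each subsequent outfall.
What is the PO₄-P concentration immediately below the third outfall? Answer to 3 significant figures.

1.84 mg/L

Below outfall 1: Q → 4.090 m³/s, C = (3.600·0.02300 + 0.4900·5.400)/4.090 = 0.6672 mg/L.
Below outfall 2: Q → 4.689 m³/s, C = (4.090·0.6672 + 0.5990·6.270)/4.689 = 1.383 mg/L.
Below outfall 3: Q → 5.154 m³/s, C = (4.689·1.383 + 0.4650·6.400)/5.154 = 1.836 mg/L.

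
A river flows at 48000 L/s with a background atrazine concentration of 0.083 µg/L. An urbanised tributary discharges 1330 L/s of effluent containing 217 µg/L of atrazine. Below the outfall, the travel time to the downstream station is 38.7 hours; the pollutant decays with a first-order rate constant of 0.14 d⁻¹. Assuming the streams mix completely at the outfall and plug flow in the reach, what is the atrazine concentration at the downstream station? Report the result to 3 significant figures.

Conservation of mass: C = (48000·0.08300 + 1330·217.0) / 49330 = 292600/49330 = 5.931 µg/L.
After decay, C = 5.931 × e^(−kt) = 5.931 × 0.7979 = 4.733 µg/L.

4.73 µg/L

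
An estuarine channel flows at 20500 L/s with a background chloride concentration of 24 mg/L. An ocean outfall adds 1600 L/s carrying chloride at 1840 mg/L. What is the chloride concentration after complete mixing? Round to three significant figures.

Flow-weighted average: C = (20500·24.00 + 1600·1840) / 22100 = 3436000/22100 = 155.5 mg/L.

155 mg/L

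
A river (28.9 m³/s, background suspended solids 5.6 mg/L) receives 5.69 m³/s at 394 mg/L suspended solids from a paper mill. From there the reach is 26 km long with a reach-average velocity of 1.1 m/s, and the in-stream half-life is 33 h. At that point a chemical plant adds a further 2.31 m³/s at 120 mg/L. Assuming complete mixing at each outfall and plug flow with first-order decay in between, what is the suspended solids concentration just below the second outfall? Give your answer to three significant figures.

Mixed concentration C = ΣQC/ΣQ = (28.90·5.600 + 5.690·394.0) / 34.59 = 2404/34.59 = 69.49 mg/L; combined flow 34.59 m³/s.
Travel time t = 26·1000 / 1.1 = 23640 s = 6.566 h.
Half-life 33 h → k = ln 2 / 33 = 0.02100 h⁻¹ = 0.5041 d⁻¹.
After decay, C = 69.49 × e^(−kt) = 69.49 × 0.8712 = 60.54 mg/L.
At the second outfall, C = (34.59·60.54 + 2.310·120.0) / (34.59 + 2.310) = 64.26 mg/L.

64.3 mg/L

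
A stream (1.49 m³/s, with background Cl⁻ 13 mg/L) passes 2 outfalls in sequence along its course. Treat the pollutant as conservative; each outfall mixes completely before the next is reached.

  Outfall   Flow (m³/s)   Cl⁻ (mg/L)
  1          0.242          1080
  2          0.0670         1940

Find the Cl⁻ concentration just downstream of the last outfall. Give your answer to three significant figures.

228 mg/L

After outfall 1: Q = 1.490 + 0.2420 = 1.732 m³/s; C = (1.490·13.00 + 0.2420·1080)/1.732 = 162.1 mg/L.
After outfall 2: Q = 1.732 + 0.06700 = 1.799 m³/s; C = (1.732·162.1 + 0.06700·1940)/1.799 = 228.3 mg/L.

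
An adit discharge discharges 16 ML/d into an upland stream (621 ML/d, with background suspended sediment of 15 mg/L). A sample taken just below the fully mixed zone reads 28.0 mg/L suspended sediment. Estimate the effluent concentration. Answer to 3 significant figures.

533 mg/L

Mass balance: 621.0·15.00 + 16.00·Cₑ = 637.0·28.00
→ Cₑ = (637.0·28.00 − 621.0·15.00) / 16.00 = 532.6 mg/L.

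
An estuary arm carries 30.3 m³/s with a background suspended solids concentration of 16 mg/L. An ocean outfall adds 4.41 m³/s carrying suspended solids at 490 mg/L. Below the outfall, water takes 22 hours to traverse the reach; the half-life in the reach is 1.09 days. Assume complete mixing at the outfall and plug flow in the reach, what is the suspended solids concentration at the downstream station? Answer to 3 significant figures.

Flow-weighted average: C = (30.30·16.00 + 4.410·490.0) / 34.71 = 2646/34.71 = 76.22 mg/L.
Half-life 1.09 d → k = ln 2 / 1.09 = 0.6359 d⁻¹.
First-order decay: C = 76.22·exp(−k·t) = 76.22·0.5583 = 42.55 mg/L.

42.6 mg/L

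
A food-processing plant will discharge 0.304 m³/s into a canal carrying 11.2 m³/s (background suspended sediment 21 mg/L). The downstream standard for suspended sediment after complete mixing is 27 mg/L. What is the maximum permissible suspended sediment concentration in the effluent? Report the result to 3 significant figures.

248 mg/L

At the limit, (Qr·Cr + Qe·Cₑ)/(Qr + Qe) = 27:
Cₑ = (11.50·27 − 11.20·21.00) / 0.3040 = 248.1 mg/L.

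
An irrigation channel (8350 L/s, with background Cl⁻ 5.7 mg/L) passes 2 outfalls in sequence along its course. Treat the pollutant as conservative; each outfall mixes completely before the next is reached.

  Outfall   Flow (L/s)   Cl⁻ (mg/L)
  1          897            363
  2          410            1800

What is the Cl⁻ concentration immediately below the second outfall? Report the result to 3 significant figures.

After outfall 1: Q = 8350 + 897.0 = 9247 L/s; C = (8350·5.700 + 897.0·363.0)/9247 = 40.36 mg/L.
After outfall 2: Q = 9247 + 410.0 = 9657 L/s; C = (9247·40.36 + 410.0·1800)/9657 = 115.1 mg/L.

115 mg/L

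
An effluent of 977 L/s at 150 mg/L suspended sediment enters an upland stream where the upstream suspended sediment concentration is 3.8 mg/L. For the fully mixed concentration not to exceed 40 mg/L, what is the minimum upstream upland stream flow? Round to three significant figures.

2970 L/s

Set C_mix = 40: (Q·3.800 + 977.0·150.0) / (Q + 977.0) = 40
→ Q = 977.0·(150.0 − 40)/(40 − 3.800) = 2969 L/s.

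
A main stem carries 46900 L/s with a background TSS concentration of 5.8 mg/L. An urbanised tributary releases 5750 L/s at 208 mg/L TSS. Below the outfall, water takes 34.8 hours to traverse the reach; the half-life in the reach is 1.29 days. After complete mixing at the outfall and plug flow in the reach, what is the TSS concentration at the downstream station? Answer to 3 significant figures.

Flow-weighted average: C = (46900·5.800 + 5750·208.0) / 52650 = 1468000/52650 = 27.88 mg/L.
Half-life 1.29 d → k = ln 2 / 1.29 = 0.5373 d⁻¹.
After decay, C = 27.88 × e^(−kt) = 27.88 × 0.4588 = 12.79 mg/L.

12.8 mg/L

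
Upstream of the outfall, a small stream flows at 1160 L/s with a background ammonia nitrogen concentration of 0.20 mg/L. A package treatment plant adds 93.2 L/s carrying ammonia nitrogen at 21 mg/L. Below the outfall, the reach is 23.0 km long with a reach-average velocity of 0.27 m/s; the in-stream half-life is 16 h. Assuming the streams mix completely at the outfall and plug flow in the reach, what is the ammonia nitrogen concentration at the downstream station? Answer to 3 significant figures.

0.627 mg/L

Flow-weighted average: C = (1160·0.2000 + 93.20·21.00) / 1253 = 2189/1253 = 1.747 mg/L.
Travel time t = 23.0·1000 / 0.27 = 85190 s = 23.66 h.
Half-life 16 h → k = ln 2 / 16 = 0.04332 h⁻¹ = 1.040 d⁻¹.
First-order decay: C = 1.747·exp(−k·t) = 1.747·0.3588 = 0.6267 mg/L.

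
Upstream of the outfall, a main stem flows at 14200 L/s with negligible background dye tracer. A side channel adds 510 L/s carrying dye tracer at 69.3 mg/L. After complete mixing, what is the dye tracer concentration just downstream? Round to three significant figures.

Conservation of mass: C = (14200·0 + 510.0·69.30) / 14710 = 35340/14710 = 2.403 mg/L.

2.40 mg/L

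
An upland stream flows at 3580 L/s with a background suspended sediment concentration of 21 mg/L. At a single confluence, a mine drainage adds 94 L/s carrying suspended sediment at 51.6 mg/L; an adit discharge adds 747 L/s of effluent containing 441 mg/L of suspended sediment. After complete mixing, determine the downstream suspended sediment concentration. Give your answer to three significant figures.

After mixing, C = (3580·21.00 + 94.00·51.60 + 747.0·441.0) / 4421 = 409500/4421 = 92.62 mg/L.

92.6 mg/L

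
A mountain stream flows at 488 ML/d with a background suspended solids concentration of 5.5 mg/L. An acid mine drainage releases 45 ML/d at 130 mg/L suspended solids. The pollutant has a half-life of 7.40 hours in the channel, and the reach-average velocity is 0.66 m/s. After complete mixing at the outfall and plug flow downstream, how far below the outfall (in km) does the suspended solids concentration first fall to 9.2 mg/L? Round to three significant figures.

14.1 km

Flow-weighted average: C = (488.0·5.500 + 45.00·130.0) / 533.0 = 8534/533.0 = 16.01 mg/L.
Half-life 7.40 h → k = ln 2 / 7.40 = 0.09367 h⁻¹ = 2.248 d⁻¹.
Set 16.01·exp(−k·t) = 9.2 → t = ln(16.01/9.2)/k = 21300 s = 5.915 h.
Distance = v·t = 0.66·21300 = 14060 m = 14.06 km.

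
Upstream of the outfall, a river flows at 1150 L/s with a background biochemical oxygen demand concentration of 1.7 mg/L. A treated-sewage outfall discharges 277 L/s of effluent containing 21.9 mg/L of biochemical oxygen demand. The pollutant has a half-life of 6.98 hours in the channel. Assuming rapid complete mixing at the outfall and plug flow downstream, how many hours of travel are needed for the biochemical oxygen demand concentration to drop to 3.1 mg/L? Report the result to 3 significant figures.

After mixing, C = (1150·1.700 + 277.0·21.90) / 1427 = 8021/1427 = 5.621 mg/L.
Half-life 6.98 h → k = ln 2 / 6.98 = 0.09930 h⁻¹ = 2.383 d⁻¹.
5.621·exp(−k·t) = 3.1 → t = ln(5.621/3.1)/k = 21570 s = 5.993 h.

5.99 h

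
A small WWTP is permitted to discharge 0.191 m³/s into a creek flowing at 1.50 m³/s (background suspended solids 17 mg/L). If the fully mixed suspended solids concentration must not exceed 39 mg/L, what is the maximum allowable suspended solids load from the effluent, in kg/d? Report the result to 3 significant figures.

Mass balance at the limit: 1.500·17.00 + 0.1910·Cₑ = 1.691·39 → Cₑ = 211.8 mg/L.
Load = 0.1910 m³/s × 211.8 g/m³ × 86 400 s/d = 3495 kg/d.

3490 kg/d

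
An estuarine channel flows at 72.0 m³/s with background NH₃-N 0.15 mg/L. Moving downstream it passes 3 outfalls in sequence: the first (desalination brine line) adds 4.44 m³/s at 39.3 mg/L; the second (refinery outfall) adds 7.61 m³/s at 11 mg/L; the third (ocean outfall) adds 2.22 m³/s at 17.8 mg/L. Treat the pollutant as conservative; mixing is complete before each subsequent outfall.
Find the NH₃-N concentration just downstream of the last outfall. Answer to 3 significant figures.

3.58 mg/L

After outfall 1: Q = 72.00 + 4.440 = 76.44 m³/s; C = (72.00·0.1500 + 4.440·39.30)/76.44 = 2.424 mg/L.
After outfall 2: Q = 76.44 + 7.610 = 84.05 m³/s; C = (76.44·2.424 + 7.610·11.00)/84.05 = 3.200 mg/L.
After outfall 3: Q = 84.05 + 2.220 = 86.27 m³/s; C = (84.05·3.200 + 2.220·17.80)/86.27 = 3.576 mg/L.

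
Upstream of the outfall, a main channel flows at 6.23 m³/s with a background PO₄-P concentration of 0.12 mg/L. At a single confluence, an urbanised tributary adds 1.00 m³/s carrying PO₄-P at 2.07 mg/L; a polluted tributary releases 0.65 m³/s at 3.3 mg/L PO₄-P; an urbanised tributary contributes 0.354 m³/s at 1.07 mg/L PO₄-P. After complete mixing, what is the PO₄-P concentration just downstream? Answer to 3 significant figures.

Mass balance: C = (6.230·0.1200 + 1.000·2.070 + 0.6500·3.300 + 0.3540·1.070) / 8.234 = 5.341/8.234 = 0.6487 mg/L.

0.649 mg/L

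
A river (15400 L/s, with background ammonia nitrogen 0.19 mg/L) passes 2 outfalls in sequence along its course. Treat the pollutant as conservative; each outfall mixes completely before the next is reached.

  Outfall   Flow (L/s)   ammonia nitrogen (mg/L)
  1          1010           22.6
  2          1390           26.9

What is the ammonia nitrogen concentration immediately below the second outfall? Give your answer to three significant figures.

3.55 mg/L

Outfall 1: combined Q = 16410 L/s; C = (15400·0.1900 + 1010·22.60)/16410 = 1.569 mg/L.
Outfall 2: combined Q = 17800 L/s; C = (16410·1.569 + 1390·26.90)/17800 = 3.547 mg/L.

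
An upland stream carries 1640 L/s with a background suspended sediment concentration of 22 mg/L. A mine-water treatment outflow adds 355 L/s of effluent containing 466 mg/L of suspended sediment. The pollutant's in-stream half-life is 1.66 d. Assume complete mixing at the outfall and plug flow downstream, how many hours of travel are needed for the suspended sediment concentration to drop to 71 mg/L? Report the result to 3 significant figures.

Mixed concentration C = ΣQC/ΣQ = (1640·22.00 + 355.0·466.0) / 1995 = 201500/1995 = 101.0 mg/L.
Half-life 1.66 d → k = ln 2 / 1.66 = 0.4176 d⁻¹.
101.0·exp(−k·t) = 71 → t = ln(101.0/71)/k = 72940 s = 20.26 h.

20.3 h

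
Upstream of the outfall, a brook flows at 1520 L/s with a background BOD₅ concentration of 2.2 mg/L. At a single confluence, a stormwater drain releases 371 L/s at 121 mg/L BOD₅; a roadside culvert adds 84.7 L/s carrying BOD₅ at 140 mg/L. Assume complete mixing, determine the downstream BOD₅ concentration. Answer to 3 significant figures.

Mass balance: C = (1520·2.200 + 371.0·121.0 + 84.70·140.0) / 1976 = 60090/1976 = 30.42 mg/L.

30.4 mg/L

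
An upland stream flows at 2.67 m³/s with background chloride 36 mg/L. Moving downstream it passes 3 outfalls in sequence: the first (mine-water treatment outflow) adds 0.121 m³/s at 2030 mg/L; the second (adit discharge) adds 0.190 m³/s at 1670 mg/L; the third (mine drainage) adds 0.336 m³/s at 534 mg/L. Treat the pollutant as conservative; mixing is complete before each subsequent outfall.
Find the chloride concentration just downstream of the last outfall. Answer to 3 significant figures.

253 mg/L

Outfall 1: combined Q = 2.791 m³/s; C = (2.670·36.00 + 0.1210·2030)/2.791 = 122.4 mg/L.
Outfall 2: combined Q = 2.981 m³/s; C = (2.791·122.4 + 0.1900·1670)/2.981 = 221.1 mg/L.
Outfall 3: combined Q = 3.317 m³/s; C = (2.981·221.1 + 0.3360·534.0)/3.317 = 252.8 mg/L.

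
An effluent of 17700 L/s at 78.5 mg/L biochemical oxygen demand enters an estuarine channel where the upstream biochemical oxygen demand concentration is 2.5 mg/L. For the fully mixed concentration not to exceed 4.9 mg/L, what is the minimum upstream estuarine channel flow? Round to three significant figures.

543000 L/s

Set C_mix = 4.9: (Q·2.500 + 17700·78.50) / (Q + 17700) = 4.9
→ Q = 17700·(78.50 − 4.9)/(4.9 − 2.500) = 542800 L/s.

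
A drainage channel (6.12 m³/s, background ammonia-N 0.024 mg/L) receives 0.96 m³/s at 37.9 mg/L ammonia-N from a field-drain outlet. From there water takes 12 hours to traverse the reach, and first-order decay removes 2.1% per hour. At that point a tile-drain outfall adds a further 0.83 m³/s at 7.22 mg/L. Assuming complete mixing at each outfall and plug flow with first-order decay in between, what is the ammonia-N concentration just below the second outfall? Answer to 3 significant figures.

After mixing, C = (6.120·0.02400 + 0.9600·37.90) / 7.080 = 36.53/7.080 = 5.160 mg/L; combined flow 7.080 m³/s.
2.1%/h lost → k = −ln(1 − 0.021) = 0.02122 h⁻¹.
Applying C = C₀e^(−kt): 5.160 × 0.7752 = 4.000 mg/L.
Second outfall: C = (7.080·4.000 + 0.8300·7.220)/7.910 = 4.338 mg/L.

4.34 mg/L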